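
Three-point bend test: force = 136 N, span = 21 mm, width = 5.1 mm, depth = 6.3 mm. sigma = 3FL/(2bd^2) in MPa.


sigma = 3*136*21/(2*5.1*6.3^2) = 21.2 MPa

21.2


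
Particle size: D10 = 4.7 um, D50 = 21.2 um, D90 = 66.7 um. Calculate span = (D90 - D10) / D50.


Span = (66.7 - 4.7) / 21.2 = 62.0 / 21.2 = 2.925

2.925


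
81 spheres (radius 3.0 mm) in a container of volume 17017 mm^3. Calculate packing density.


V_sphere = 4/3*pi*3.0^3 = 113.0973 mm^3
Total V = 81*113.0973 = 9160.8813 mm^3
PD = 9160.8813 / 17017 = 0.538

0.538


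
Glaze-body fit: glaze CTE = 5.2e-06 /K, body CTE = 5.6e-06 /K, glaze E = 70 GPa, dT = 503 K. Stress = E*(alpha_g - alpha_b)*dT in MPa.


Stress = 70*1000*(5.2e-06 - 5.6e-06)*503 = -14.1 MPa

-14.1


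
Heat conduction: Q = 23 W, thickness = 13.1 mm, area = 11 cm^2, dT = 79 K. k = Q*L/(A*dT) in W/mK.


k = 23*13.1/1000/(11/10000*79) = 3.47 W/mK

3.47


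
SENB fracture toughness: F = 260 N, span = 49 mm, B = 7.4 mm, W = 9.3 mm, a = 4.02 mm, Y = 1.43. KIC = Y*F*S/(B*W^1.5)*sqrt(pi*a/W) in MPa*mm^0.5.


KIC = 1.43*260*49/(7.4*9.3^1.5)*sqrt(pi*4.02/9.3) = 101.16

101.16


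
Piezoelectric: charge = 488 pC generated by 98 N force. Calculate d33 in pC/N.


d33 = 488 / 98 = 5.0 pC/N

5.0


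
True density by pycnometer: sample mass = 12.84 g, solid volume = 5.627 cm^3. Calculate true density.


TD = 12.84 / 5.627 = 2.282 g/cm^3

2.282


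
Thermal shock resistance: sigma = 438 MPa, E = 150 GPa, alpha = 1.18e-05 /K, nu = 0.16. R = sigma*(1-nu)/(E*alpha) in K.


R = 438*(1-0.16)/(150*1000*1.18e-05) = 208 K

208


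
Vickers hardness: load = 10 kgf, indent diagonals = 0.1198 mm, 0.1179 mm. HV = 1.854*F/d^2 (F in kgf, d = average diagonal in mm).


d_avg = (0.1198+0.1179)/2 = 0.11885 mm
HV = 1.854*10/0.11885^2 = 1313

1313


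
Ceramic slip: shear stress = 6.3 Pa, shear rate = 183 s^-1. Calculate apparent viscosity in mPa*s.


eta = tau/gamma * 1000 = 6.3/183 * 1000 = 34.4 mPa*s

34.4


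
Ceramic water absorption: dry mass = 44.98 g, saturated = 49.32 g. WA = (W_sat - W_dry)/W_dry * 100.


WA = (49.32 - 44.98) / 44.98 * 100 = 9.65%

9.65


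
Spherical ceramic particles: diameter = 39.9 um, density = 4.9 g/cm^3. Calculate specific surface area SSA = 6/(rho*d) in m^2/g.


SSA = 6 / (4.9 * 39.9) = 0.031 m^2/g

0.031


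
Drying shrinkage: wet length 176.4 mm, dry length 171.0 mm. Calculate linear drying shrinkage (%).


DS = (176.4 - 171.0) / 176.4 * 100 = 3.06%

3.06


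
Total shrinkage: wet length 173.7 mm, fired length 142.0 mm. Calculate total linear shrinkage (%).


TS = (173.7 - 142.0) / 173.7 * 100 = 18.25%

18.25


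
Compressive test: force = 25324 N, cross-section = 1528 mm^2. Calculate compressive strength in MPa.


CS = 25324 / 1528 = 16.6 MPa

16.6


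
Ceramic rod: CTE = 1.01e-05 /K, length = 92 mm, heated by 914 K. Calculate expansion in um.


dL = 1.01e-05 * 92 * 914 * 1000 = 849.289 um

849.289


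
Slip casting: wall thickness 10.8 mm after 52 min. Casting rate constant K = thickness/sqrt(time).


K = 10.8 / sqrt(52) = 10.8 / 7.2111 = 1.498 mm/min^0.5

1.498


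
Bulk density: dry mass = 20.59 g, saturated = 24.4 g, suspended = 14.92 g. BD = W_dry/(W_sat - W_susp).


BD = 20.59 / (24.4 - 14.92) = 20.59 / 9.48 = 2.172 g/cm^3

2.172


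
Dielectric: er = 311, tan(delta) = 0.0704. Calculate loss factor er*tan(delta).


Loss = 311 * 0.0704 = 21.894

21.894


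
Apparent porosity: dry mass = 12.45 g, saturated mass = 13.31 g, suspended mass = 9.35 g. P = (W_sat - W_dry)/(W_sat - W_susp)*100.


P = (13.31 - 12.45) / (13.31 - 9.35) * 100 = 0.86 / 3.96 * 100 = 21.7%

21.7


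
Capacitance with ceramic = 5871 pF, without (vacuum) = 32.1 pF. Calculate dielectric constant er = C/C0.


er = 5871 / 32.1 = 182.9

182.9


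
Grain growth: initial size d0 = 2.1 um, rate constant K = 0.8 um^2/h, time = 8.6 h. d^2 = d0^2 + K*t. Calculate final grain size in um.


d^2 = 2.1^2 + 0.8*8.6 = 11.29
d = sqrt(11.29) = 3.36 um

3.36


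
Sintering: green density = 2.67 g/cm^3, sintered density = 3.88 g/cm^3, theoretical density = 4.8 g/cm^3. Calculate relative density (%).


Relative = 3.88 / 4.8 * 100 = 80.8%

80.8


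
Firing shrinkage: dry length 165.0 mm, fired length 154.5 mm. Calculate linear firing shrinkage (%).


FS = (165.0 - 154.5) / 165.0 * 100 = 6.36%

6.36


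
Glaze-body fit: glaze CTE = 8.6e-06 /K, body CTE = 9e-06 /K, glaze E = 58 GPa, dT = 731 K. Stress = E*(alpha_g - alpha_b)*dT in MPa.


Stress = 58*1000*(8.6e-06 - 9e-06)*731 = -17.0 MPa

-17.0


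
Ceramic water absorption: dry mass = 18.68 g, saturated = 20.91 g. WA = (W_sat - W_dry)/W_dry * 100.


WA = (20.91 - 18.68) / 18.68 * 100 = 11.94%

11.94


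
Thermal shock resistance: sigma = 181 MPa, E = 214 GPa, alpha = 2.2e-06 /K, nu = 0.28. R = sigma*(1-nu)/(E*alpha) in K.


R = 181*(1-0.28)/(214*1000*2.2e-06) = 277 K

277


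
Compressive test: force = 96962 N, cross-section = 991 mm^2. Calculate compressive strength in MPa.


CS = 96962 / 991 = 97.8 MPa

97.8


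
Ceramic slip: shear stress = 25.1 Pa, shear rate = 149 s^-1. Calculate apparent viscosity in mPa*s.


eta = tau/gamma * 1000 = 25.1/149 * 1000 = 168.5 mPa*s

168.5


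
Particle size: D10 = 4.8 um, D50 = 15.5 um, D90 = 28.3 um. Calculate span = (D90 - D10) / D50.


Span = (28.3 - 4.8) / 15.5 = 23.5 / 15.5 = 1.516

1.516


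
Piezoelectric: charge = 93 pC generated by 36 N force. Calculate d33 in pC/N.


d33 = 93 / 36 = 2.6 pC/N

2.6


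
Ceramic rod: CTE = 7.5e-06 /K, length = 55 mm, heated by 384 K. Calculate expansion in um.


dL = 7.5e-06 * 55 * 384 * 1000 = 158.4 um

158.4


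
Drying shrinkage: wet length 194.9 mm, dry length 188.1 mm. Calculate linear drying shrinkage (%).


DS = (194.9 - 188.1) / 194.9 * 100 = 3.49%

3.49


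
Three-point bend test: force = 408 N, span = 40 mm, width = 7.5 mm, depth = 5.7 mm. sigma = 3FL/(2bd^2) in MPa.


sigma = 3*408*40/(2*7.5*5.7^2) = 100.5 MPa

100.5


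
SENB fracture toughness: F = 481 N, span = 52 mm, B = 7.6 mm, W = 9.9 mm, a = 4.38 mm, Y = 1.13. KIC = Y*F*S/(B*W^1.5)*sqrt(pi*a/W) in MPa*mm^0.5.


KIC = 1.13*481*52/(7.6*9.9^1.5)*sqrt(pi*4.38/9.9) = 140.75

140.75


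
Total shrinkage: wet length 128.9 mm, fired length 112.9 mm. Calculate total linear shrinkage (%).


TS = (128.9 - 112.9) / 128.9 * 100 = 12.41%

12.41


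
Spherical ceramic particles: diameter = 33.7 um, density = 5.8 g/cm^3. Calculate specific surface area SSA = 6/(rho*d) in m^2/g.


SSA = 6 / (5.8 * 33.7) = 0.031 m^2/g

0.031


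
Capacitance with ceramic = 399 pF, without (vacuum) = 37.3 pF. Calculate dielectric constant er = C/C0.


er = 399 / 37.3 = 10.7

10.7


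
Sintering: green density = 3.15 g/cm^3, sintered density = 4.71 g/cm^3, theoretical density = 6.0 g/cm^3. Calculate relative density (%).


Relative = 4.71 / 6.0 * 100 = 78.5%

78.5


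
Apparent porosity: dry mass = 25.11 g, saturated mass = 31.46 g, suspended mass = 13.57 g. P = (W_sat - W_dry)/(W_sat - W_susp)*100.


P = (31.46 - 25.11) / (31.46 - 13.57) * 100 = 6.35 / 17.89 * 100 = 35.5%

35.5


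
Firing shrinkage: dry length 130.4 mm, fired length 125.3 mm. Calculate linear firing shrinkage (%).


FS = (130.4 - 125.3) / 130.4 * 100 = 3.91%

3.91


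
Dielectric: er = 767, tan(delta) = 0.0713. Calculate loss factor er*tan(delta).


Loss = 767 * 0.0713 = 54.687

54.687


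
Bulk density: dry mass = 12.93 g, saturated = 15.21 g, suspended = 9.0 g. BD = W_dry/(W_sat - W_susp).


BD = 12.93 / (15.21 - 9.0) = 12.93 / 6.21 = 2.082 g/cm^3

2.082


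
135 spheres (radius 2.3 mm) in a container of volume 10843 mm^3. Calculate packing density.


V_sphere = 4/3*pi*2.3^3 = 50.965 mm^3
Total V = 135*50.965 = 6880.275 mm^3
PD = 6880.275 / 10843 = 0.635

0.635


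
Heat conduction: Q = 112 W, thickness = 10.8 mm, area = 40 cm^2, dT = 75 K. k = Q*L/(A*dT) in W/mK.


k = 112*10.8/1000/(40/10000*75) = 4.03 W/mK

4.03


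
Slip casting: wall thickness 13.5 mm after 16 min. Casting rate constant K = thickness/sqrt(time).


K = 13.5 / sqrt(16) = 13.5 / 4.0 = 3.375 mm/min^0.5

3.375


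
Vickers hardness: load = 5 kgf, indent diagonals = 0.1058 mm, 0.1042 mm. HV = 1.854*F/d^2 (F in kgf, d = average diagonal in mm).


d_avg = (0.1058+0.1042)/2 = 0.105 mm
HV = 1.854*5/0.105^2 = 841

841


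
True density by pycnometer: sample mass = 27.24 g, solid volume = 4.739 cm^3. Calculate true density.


TD = 27.24 / 4.739 = 5.748 g/cm^3

5.748


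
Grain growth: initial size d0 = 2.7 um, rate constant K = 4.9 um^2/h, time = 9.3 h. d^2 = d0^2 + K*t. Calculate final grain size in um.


d^2 = 2.7^2 + 4.9*9.3 = 52.86
d = sqrt(52.86) = 7.27 um

7.27


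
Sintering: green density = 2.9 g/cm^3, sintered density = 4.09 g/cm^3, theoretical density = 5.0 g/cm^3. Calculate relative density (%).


Relative = 4.09 / 5.0 * 100 = 81.8%

81.8


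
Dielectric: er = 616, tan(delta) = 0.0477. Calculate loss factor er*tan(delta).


Loss = 616 * 0.0477 = 29.383

29.383


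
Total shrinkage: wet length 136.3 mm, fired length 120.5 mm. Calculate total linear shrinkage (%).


TS = (136.3 - 120.5) / 136.3 * 100 = 11.59%

11.59


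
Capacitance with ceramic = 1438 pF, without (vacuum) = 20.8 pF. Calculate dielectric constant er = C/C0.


er = 1438 / 20.8 = 69.13

69.13


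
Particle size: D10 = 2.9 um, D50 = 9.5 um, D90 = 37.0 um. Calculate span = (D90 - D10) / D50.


Span = (37.0 - 2.9) / 9.5 = 34.1 / 9.5 = 3.589

3.589


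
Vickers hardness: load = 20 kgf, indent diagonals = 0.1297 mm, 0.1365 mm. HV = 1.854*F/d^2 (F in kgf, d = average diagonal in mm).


d_avg = (0.1297+0.1365)/2 = 0.1331 mm
HV = 1.854*20/0.1331^2 = 2093

2093


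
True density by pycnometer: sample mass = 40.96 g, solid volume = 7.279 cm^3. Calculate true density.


TD = 40.96 / 7.279 = 5.627 g/cm^3

5.627


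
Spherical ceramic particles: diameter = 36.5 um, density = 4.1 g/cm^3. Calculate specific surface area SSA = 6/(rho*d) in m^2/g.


SSA = 6 / (4.1 * 36.5) = 0.04 m^2/g

0.04


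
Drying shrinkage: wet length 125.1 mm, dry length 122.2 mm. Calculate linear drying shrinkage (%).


DS = (125.1 - 122.2) / 125.1 * 100 = 2.32%

2.32


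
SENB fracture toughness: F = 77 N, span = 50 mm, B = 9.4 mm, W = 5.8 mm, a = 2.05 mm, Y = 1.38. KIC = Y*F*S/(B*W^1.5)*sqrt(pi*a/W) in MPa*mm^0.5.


KIC = 1.38*77*50/(9.4*5.8^1.5)*sqrt(pi*2.05/5.8) = 42.64

42.64


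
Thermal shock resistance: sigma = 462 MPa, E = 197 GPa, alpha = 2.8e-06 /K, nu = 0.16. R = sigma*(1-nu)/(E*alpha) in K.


R = 462*(1-0.16)/(197*1000*2.8e-06) = 704 K

704


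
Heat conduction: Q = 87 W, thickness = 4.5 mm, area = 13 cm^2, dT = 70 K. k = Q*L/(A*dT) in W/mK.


k = 87*4.5/1000/(13/10000*70) = 4.3 W/mK

4.3


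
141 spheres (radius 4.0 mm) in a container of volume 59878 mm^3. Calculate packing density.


V_sphere = 4/3*pi*4.0^3 = 268.0826 mm^3
Total V = 141*268.0826 = 37799.6466 mm^3
PD = 37799.6466 / 59878 = 0.631

0.631


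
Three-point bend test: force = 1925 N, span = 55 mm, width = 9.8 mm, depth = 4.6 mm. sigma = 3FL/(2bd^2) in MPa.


sigma = 3*1925*55/(2*9.8*4.6^2) = 765.8 MPa

765.8


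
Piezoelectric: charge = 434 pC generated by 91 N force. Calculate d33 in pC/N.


d33 = 434 / 91 = 4.8 pC/N

4.8


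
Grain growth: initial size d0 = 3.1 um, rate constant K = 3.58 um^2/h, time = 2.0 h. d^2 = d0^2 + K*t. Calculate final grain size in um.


d^2 = 3.1^2 + 3.58*2.0 = 16.77
d = sqrt(16.77) = 4.1 um

4.1


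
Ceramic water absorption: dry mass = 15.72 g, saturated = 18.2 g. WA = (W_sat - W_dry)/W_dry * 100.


WA = (18.2 - 15.72) / 15.72 * 100 = 15.78%

15.78


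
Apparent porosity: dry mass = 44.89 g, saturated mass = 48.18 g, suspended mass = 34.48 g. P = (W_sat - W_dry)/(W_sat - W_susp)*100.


P = (48.18 - 44.89) / (48.18 - 34.48) * 100 = 3.29 / 13.7 * 100 = 24.0%

24.0


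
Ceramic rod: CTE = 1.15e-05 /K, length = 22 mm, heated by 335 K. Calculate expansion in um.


dL = 1.15e-05 * 22 * 335 * 1000 = 84.755 um

84.755


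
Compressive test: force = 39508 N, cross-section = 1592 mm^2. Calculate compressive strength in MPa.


CS = 39508 / 1592 = 24.8 MPa

24.8


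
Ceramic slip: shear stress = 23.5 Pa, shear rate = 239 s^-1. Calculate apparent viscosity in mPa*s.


eta = tau/gamma * 1000 = 23.5/239 * 1000 = 98.3 mPa*s

98.3


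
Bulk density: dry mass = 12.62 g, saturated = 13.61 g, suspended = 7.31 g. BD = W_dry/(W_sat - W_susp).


BD = 12.62 / (13.61 - 7.31) = 12.62 / 6.3 = 2.003 g/cm^3

2.003


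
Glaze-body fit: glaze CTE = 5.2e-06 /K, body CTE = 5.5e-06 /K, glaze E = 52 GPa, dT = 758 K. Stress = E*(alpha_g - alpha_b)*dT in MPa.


Stress = 52*1000*(5.2e-06 - 5.5e-06)*758 = -11.8 MPa

-11.8


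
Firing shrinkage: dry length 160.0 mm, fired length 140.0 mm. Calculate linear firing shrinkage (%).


FS = (160.0 - 140.0) / 160.0 * 100 = 12.5%

12.5


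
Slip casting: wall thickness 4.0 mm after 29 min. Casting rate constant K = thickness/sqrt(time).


K = 4.0 / sqrt(29) = 4.0 / 5.3852 = 0.743 mm/min^0.5

0.743


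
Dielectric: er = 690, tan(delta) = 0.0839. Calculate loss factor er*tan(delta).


Loss = 690 * 0.0839 = 57.891

57.891


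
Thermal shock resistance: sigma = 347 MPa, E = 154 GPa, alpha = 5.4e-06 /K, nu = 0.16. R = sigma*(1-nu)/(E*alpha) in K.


R = 347*(1-0.16)/(154*1000*5.4e-06) = 351 K

351


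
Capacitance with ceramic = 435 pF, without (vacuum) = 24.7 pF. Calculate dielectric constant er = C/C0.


er = 435 / 24.7 = 17.61

17.61


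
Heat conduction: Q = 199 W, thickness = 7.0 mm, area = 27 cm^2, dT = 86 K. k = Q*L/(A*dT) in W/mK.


k = 199*7.0/1000/(27/10000*86) = 6.0 W/mK

6.0


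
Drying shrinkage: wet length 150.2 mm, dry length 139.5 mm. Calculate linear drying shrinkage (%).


DS = (150.2 - 139.5) / 150.2 * 100 = 7.12%

7.12


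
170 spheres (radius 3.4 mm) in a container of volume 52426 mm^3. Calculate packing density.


V_sphere = 4/3*pi*3.4^3 = 164.6362 mm^3
Total V = 170*164.6362 = 27988.154 mm^3
PD = 27988.154 / 52426 = 0.534

0.534


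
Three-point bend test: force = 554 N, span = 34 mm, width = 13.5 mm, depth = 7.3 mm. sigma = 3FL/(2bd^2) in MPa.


sigma = 3*554*34/(2*13.5*7.3^2) = 39.3 MPa

39.3


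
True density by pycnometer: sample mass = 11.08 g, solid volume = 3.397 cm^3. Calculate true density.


TD = 11.08 / 3.397 = 3.262 g/cm^3

3.262


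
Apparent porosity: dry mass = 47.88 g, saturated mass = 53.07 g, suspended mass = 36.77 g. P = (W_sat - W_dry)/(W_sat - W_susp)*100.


P = (53.07 - 47.88) / (53.07 - 36.77) * 100 = 5.19 / 16.3 * 100 = 31.8%

31.8


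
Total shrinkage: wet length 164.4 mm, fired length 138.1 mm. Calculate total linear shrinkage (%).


TS = (164.4 - 138.1) / 164.4 * 100 = 16.0%

16.0


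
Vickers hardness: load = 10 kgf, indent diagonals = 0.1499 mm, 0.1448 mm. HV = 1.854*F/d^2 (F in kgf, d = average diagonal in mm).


d_avg = (0.1499+0.1448)/2 = 0.14735 mm
HV = 1.854*10/0.14735^2 = 854

854


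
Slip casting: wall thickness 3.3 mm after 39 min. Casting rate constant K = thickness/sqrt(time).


K = 3.3 / sqrt(39) = 3.3 / 6.245 = 0.528 mm/min^0.5

0.528


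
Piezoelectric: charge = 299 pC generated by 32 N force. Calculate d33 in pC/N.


d33 = 299 / 32 = 9.3 pC/N

9.3


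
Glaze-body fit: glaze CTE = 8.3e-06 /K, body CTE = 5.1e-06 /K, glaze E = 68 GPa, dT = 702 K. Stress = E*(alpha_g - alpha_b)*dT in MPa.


Stress = 68*1000*(8.3e-06 - 5.1e-06)*702 = 152.8 MPa

152.8


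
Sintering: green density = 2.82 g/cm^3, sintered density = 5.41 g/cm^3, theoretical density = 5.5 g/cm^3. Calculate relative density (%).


Relative = 5.41 / 5.5 * 100 = 98.4%

98.4


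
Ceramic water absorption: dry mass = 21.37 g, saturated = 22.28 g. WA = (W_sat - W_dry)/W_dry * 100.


WA = (22.28 - 21.37) / 21.37 * 100 = 4.26%

4.26


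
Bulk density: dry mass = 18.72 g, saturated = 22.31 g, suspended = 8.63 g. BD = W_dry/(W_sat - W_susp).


BD = 18.72 / (22.31 - 8.63) = 18.72 / 13.68 = 1.368 g/cm^3

1.368


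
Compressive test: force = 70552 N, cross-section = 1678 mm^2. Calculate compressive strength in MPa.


CS = 70552 / 1678 = 42.0 MPa

42.0


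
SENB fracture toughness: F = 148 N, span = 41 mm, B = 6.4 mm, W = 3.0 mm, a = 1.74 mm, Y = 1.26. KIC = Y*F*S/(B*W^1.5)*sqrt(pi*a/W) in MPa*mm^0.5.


KIC = 1.26*148*41/(6.4*3.0^1.5)*sqrt(pi*1.74/3.0) = 310.34

310.34


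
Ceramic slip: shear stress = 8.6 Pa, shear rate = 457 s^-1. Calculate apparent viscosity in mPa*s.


eta = tau/gamma * 1000 = 8.6/457 * 1000 = 18.8 mPa*s

18.8


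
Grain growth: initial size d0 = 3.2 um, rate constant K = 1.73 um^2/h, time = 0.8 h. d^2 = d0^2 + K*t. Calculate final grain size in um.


d^2 = 3.2^2 + 1.73*0.8 = 11.624
d = sqrt(11.624) = 3.41 um

3.41


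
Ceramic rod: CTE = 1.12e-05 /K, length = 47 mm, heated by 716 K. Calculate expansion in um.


dL = 1.12e-05 * 47 * 716 * 1000 = 376.902 um

376.902


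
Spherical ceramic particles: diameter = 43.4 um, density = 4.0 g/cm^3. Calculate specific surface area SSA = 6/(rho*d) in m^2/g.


SSA = 6 / (4.0 * 43.4) = 0.035 m^2/g

0.035


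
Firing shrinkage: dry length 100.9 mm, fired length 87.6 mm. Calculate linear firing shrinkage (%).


FS = (100.9 - 87.6) / 100.9 * 100 = 13.18%

13.18


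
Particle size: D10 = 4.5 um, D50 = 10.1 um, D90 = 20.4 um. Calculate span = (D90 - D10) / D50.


Span = (20.4 - 4.5) / 10.1 = 15.9 / 10.1 = 1.574

1.574


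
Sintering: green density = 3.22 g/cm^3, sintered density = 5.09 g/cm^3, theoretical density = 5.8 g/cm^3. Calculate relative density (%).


Relative = 5.09 / 5.8 * 100 = 87.8%

87.8


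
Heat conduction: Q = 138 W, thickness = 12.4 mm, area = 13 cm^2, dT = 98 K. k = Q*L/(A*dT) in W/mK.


k = 138*12.4/1000/(13/10000*98) = 13.43 W/mK

13.43


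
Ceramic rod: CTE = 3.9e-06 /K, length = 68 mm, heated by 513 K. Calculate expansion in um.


dL = 3.9e-06 * 68 * 513 * 1000 = 136.048 um

136.048


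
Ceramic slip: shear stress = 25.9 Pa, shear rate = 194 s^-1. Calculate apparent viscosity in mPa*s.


eta = tau/gamma * 1000 = 25.9/194 * 1000 = 133.5 mPa*s

133.5


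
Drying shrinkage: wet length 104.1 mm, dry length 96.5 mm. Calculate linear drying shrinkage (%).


DS = (104.1 - 96.5) / 104.1 * 100 = 7.3%

7.3


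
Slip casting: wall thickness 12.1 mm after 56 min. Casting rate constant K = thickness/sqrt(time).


K = 12.1 / sqrt(56) = 12.1 / 7.4833 = 1.617 mm/min^0.5

1.617


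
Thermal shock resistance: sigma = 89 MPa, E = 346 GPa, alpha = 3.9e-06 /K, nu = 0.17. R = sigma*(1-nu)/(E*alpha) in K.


R = 89*(1-0.17)/(346*1000*3.9e-06) = 55 K

55


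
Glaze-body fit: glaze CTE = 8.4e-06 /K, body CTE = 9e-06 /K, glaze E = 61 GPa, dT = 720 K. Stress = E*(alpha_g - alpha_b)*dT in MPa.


Stress = 61*1000*(8.4e-06 - 9e-06)*720 = -26.4 MPa

-26.4


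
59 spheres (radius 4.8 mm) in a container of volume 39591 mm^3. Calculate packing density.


V_sphere = 4/3*pi*4.8^3 = 463.2467 mm^3
Total V = 59*463.2467 = 27331.5553 mm^3
PD = 27331.5553 / 39591 = 0.69

0.69


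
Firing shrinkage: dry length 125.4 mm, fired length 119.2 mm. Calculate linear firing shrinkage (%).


FS = (125.4 - 119.2) / 125.4 * 100 = 4.94%

4.94


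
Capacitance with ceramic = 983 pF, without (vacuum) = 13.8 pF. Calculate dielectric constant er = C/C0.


er = 983 / 13.8 = 71.23

71.23


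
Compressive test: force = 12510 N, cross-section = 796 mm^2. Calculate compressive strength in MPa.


CS = 12510 / 796 = 15.7 MPa

15.7


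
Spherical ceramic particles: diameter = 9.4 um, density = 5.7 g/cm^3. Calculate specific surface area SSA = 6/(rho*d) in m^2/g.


SSA = 6 / (5.7 * 9.4) = 0.112 m^2/g

0.112


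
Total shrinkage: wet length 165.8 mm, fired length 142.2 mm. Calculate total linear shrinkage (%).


TS = (165.8 - 142.2) / 165.8 * 100 = 14.23%

14.23


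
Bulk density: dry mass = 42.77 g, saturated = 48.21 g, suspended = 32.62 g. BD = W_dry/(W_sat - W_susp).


BD = 42.77 / (48.21 - 32.62) = 42.77 / 15.59 = 2.743 g/cm^3

2.743


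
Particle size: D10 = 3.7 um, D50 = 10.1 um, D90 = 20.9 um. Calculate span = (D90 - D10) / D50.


Span = (20.9 - 3.7) / 10.1 = 17.2 / 10.1 = 1.703

1.703


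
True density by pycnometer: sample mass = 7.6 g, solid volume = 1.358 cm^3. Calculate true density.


TD = 7.6 / 1.358 = 5.596 g/cm^3

5.596


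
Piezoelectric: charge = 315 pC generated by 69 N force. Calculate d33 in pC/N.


d33 = 315 / 69 = 4.6 pC/N

4.6


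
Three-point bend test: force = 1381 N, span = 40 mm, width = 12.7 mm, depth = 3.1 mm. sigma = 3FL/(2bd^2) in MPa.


sigma = 3*1381*40/(2*12.7*3.1^2) = 678.9 MPa

678.9


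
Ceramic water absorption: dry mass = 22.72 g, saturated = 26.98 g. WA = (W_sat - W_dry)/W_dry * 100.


WA = (26.98 - 22.72) / 22.72 * 100 = 18.75%

18.75


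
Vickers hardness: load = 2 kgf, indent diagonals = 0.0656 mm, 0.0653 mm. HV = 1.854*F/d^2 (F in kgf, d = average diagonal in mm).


d_avg = (0.0656+0.0653)/2 = 0.06545 mm
HV = 1.854*2/0.06545^2 = 866

866


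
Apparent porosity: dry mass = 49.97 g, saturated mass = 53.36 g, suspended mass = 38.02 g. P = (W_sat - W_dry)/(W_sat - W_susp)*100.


P = (53.36 - 49.97) / (53.36 - 38.02) * 100 = 3.39 / 15.34 * 100 = 22.1%

22.1


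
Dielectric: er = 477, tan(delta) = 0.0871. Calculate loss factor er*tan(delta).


Loss = 477 * 0.0871 = 41.547

41.547


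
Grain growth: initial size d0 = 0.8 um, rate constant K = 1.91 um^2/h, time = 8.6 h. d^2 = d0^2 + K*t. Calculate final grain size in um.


d^2 = 0.8^2 + 1.91*8.6 = 17.066
d = sqrt(17.066) = 4.13 um

4.13


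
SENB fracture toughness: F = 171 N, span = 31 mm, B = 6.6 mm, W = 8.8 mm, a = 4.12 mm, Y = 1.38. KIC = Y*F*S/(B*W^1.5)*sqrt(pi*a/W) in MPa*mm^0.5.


KIC = 1.38*171*31/(6.6*8.8^1.5)*sqrt(pi*4.12/8.8) = 51.49

51.49


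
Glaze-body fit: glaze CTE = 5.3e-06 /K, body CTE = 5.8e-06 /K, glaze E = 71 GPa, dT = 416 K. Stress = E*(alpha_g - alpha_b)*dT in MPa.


Stress = 71*1000*(5.3e-06 - 5.8e-06)*416 = -14.8 MPa

-14.8


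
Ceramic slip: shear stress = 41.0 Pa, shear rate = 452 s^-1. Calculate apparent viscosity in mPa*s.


eta = tau/gamma * 1000 = 41.0/452 * 1000 = 90.7 mPa*s

90.7


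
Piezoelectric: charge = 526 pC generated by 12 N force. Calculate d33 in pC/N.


d33 = 526 / 12 = 43.8 pC/N

43.8


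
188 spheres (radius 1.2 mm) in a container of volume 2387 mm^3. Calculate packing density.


V_sphere = 4/3*pi*1.2^3 = 7.2382 mm^3
Total V = 188*7.2382 = 1360.7816 mm^3
PD = 1360.7816 / 2387 = 0.57

0.57


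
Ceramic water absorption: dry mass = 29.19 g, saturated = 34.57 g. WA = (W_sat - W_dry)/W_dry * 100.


WA = (34.57 - 29.19) / 29.19 * 100 = 18.43%

18.43


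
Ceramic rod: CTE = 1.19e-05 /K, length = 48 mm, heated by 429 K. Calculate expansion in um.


dL = 1.19e-05 * 48 * 429 * 1000 = 245.045 um

245.045


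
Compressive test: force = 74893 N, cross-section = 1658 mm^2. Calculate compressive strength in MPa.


CS = 74893 / 1658 = 45.2 MPa

45.2


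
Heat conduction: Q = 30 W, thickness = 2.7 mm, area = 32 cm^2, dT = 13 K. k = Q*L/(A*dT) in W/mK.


k = 30*2.7/1000/(32/10000*13) = 1.95 W/mK

1.95


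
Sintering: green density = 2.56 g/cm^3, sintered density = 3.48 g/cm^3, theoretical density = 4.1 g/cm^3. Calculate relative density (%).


Relative = 3.48 / 4.1 * 100 = 84.9%

84.9


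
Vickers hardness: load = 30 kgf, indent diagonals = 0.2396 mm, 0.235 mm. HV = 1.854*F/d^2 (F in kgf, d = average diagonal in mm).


d_avg = (0.2396+0.235)/2 = 0.2373 mm
HV = 1.854*30/0.2373^2 = 988

988


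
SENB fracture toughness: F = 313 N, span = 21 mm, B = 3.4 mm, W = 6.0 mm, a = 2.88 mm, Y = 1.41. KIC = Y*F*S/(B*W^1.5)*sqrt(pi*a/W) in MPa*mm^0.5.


KIC = 1.41*313*21/(3.4*6.0^1.5)*sqrt(pi*2.88/6.0) = 227.76

227.76


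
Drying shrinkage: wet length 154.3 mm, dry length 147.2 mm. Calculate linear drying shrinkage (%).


DS = (154.3 - 147.2) / 154.3 * 100 = 4.6%

4.6


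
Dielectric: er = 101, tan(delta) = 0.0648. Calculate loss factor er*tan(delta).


Loss = 101 * 0.0648 = 6.545

6.545


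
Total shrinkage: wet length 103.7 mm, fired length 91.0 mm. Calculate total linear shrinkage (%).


TS = (103.7 - 91.0) / 103.7 * 100 = 12.25%

12.25


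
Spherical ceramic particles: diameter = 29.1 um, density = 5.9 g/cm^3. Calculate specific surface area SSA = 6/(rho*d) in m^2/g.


SSA = 6 / (5.9 * 29.1) = 0.035 m^2/g

0.035


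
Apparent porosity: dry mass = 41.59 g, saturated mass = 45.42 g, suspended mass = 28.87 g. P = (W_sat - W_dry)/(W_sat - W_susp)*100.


P = (45.42 - 41.59) / (45.42 - 28.87) * 100 = 3.83 / 16.55 * 100 = 23.1%

23.1


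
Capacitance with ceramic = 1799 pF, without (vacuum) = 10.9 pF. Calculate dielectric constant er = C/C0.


er = 1799 / 10.9 = 165.05

165.05


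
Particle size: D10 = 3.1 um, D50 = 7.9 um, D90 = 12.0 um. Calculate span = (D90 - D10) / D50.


Span = (12.0 - 3.1) / 7.9 = 8.9 / 7.9 = 1.127

1.127


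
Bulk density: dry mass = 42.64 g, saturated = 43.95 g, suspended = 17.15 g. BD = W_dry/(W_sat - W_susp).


BD = 42.64 / (43.95 - 17.15) = 42.64 / 26.8 = 1.591 g/cm^3

1.591


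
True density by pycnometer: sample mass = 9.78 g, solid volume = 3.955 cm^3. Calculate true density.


TD = 9.78 / 3.955 = 2.473 g/cm^3

2.473


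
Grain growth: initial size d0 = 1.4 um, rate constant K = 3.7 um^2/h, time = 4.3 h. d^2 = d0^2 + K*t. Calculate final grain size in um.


d^2 = 1.4^2 + 3.7*4.3 = 17.87
d = sqrt(17.87) = 4.23 um

4.23


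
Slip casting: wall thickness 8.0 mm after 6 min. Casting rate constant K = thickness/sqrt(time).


K = 8.0 / sqrt(6) = 8.0 / 2.4495 = 3.266 mm/min^0.5

3.266


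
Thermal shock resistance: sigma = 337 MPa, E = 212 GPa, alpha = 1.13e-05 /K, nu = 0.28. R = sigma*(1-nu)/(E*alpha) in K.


R = 337*(1-0.28)/(212*1000*1.13e-05) = 101 K

101


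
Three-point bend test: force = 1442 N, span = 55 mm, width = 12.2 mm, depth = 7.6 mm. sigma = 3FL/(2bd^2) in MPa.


sigma = 3*1442*55/(2*12.2*7.6^2) = 168.8 MPa

168.8


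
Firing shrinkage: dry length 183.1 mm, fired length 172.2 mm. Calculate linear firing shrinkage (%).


FS = (183.1 - 172.2) / 183.1 * 100 = 5.95%

5.95


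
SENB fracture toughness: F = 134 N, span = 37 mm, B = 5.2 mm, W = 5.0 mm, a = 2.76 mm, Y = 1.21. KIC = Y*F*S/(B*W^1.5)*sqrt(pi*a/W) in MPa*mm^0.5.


KIC = 1.21*134*37/(5.2*5.0^1.5)*sqrt(pi*2.76/5.0) = 135.89

135.89


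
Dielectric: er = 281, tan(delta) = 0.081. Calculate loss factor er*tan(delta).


Loss = 281 * 0.081 = 22.761

22.761


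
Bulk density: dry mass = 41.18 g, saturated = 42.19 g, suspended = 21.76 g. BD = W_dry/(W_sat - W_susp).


BD = 41.18 / (42.19 - 21.76) = 41.18 / 20.43 = 2.016 g/cm^3

2.016


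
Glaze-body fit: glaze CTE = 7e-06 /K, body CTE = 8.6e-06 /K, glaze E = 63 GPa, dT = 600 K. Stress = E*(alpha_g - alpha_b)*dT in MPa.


Stress = 63*1000*(7e-06 - 8.6e-06)*600 = -60.5 MPa

-60.5


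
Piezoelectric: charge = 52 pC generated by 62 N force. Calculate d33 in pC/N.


d33 = 52 / 62 = 0.8 pC/N

0.8


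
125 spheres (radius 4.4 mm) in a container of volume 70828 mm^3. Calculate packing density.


V_sphere = 4/3*pi*4.4^3 = 356.8179 mm^3
Total V = 125*356.8179 = 44602.2375 mm^3
PD = 44602.2375 / 70828 = 0.63

0.63


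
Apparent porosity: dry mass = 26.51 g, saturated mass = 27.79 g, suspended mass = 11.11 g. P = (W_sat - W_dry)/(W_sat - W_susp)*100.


P = (27.79 - 26.51) / (27.79 - 11.11) * 100 = 1.28 / 16.68 * 100 = 7.7%

7.7


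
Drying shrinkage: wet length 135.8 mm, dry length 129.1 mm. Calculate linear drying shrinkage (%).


DS = (135.8 - 129.1) / 135.8 * 100 = 4.93%

4.93


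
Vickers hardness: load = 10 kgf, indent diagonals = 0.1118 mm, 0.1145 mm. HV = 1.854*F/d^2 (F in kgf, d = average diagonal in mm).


d_avg = (0.1118+0.1145)/2 = 0.11315 mm
HV = 1.854*10/0.11315^2 = 1448

1448


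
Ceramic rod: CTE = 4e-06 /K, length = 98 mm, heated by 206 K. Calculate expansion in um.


dL = 4e-06 * 98 * 206 * 1000 = 80.752 um

80.752


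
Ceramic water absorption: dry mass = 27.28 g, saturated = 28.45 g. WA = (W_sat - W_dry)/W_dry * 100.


WA = (28.45 - 27.28) / 27.28 * 100 = 4.29%

4.29


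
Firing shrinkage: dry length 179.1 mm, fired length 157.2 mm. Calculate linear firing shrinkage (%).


FS = (179.1 - 157.2) / 179.1 * 100 = 12.23%

12.23


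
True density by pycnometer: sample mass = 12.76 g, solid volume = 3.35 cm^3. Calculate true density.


TD = 12.76 / 3.35 = 3.809 g/cm^3

3.809


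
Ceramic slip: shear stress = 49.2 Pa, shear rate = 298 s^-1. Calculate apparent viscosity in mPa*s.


eta = tau/gamma * 1000 = 49.2/298 * 1000 = 165.1 mPa*s

165.1


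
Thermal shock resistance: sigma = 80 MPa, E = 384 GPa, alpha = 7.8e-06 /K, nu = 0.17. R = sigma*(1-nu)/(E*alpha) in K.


R = 80*(1-0.17)/(384*1000*7.8e-06) = 22 K

22


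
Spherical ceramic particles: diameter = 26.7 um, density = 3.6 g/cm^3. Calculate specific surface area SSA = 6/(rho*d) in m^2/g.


SSA = 6 / (3.6 * 26.7) = 0.062 m^2/g

0.062


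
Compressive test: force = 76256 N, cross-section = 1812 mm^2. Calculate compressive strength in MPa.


CS = 76256 / 1812 = 42.1 MPa

42.1


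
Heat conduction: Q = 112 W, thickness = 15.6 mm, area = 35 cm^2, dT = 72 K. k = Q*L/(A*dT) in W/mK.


k = 112*15.6/1000/(35/10000*72) = 6.93 W/mK

6.93


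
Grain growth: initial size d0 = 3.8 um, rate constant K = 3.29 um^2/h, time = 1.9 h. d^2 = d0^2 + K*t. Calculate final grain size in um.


d^2 = 3.8^2 + 3.29*1.9 = 20.691
d = sqrt(20.691) = 4.55 um

4.55


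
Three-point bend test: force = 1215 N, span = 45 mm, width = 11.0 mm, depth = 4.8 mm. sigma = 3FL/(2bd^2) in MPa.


sigma = 3*1215*45/(2*11.0*4.8^2) = 323.6 MPa

323.6


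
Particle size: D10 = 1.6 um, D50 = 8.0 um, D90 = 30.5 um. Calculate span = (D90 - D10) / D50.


Span = (30.5 - 1.6) / 8.0 = 28.9 / 8.0 = 3.613

3.613


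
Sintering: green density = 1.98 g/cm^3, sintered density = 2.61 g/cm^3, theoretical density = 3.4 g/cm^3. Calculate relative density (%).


Relative = 2.61 / 3.4 * 100 = 76.8%

76.8


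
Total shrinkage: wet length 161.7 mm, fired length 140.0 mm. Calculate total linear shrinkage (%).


TS = (161.7 - 140.0) / 161.7 * 100 = 13.42%

13.42


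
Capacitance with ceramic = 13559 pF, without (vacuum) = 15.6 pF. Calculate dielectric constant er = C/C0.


er = 13559 / 15.6 = 869.17

869.17


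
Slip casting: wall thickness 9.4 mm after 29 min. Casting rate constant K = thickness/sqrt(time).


K = 9.4 / sqrt(29) = 9.4 / 5.3852 = 1.746 mm/min^0.5

1.746


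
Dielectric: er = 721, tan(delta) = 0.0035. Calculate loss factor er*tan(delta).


Loss = 721 * 0.0035 = 2.524

2.524


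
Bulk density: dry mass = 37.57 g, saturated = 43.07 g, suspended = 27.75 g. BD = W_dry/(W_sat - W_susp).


BD = 37.57 / (43.07 - 27.75) = 37.57 / 15.32 = 2.452 g/cm^3

2.452


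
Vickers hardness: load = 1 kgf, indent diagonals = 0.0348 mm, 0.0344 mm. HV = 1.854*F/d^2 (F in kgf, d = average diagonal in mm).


d_avg = (0.0348+0.0344)/2 = 0.0346 mm
HV = 1.854*1/0.0346^2 = 1549

1549


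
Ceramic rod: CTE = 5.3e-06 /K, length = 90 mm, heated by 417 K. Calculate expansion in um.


dL = 5.3e-06 * 90 * 417 * 1000 = 198.909 um

198.909


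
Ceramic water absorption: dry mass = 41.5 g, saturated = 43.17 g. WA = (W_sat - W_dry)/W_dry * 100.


WA = (43.17 - 41.5) / 41.5 * 100 = 4.02%

4.02


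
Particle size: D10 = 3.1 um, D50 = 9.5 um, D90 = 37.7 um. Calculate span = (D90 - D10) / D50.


Span = (37.7 - 3.1) / 9.5 = 34.6 / 9.5 = 3.642

3.642


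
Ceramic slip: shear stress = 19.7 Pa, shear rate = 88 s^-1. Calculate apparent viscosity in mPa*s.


eta = tau/gamma * 1000 = 19.7/88 * 1000 = 223.9 mPa*s

223.9


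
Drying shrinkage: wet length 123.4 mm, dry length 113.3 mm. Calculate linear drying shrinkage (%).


DS = (123.4 - 113.3) / 123.4 * 100 = 8.18%

8.18


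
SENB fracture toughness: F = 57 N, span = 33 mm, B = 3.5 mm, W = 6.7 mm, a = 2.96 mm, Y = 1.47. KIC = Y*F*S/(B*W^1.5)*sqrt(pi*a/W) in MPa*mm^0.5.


KIC = 1.47*57*33/(3.5*6.7^1.5)*sqrt(pi*2.96/6.7) = 53.67

53.67


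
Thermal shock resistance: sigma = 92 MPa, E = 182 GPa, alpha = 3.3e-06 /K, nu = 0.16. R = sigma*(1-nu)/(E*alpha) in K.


R = 92*(1-0.16)/(182*1000*3.3e-06) = 129 K

129


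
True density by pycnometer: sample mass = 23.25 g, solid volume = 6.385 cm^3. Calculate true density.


TD = 23.25 / 6.385 = 3.641 g/cm^3

3.641


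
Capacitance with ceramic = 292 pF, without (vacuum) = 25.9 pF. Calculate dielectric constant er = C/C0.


er = 292 / 25.9 = 11.27

11.27


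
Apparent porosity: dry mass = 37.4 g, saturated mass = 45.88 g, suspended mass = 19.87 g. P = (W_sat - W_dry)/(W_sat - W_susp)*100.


P = (45.88 - 37.4) / (45.88 - 19.87) * 100 = 8.48 / 26.01 * 100 = 32.6%

32.6


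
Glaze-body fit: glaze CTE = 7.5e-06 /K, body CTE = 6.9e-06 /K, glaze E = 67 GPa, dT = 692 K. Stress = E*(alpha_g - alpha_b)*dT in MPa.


Stress = 67*1000*(7.5e-06 - 6.9e-06)*692 = 27.8 MPa

27.8


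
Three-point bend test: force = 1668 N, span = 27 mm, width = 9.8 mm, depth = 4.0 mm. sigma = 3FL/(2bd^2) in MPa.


sigma = 3*1668*27/(2*9.8*4.0^2) = 430.8 MPa

430.8


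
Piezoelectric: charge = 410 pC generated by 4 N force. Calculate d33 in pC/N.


d33 = 410 / 4 = 102.5 pC/N

102.5


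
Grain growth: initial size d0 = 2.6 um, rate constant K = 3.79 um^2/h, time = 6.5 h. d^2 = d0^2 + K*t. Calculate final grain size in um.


d^2 = 2.6^2 + 3.79*6.5 = 31.395
d = sqrt(31.395) = 5.6 um

5.6


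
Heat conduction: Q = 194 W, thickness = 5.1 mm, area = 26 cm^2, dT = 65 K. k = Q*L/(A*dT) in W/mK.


k = 194*5.1/1000/(26/10000*65) = 5.85 W/mK

5.85


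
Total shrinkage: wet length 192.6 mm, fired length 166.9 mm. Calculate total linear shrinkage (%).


TS = (192.6 - 166.9) / 192.6 * 100 = 13.34%

13.34


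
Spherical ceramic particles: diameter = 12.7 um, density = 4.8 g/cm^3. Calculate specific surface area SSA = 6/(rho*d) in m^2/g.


SSA = 6 / (4.8 * 12.7) = 0.098 m^2/g

0.098


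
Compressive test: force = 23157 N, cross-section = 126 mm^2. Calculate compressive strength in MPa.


CS = 23157 / 126 = 183.8 MPa

183.8


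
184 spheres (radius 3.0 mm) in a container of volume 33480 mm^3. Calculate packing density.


V_sphere = 4/3*pi*3.0^3 = 113.0973 mm^3
Total V = 184*113.0973 = 20809.9032 mm^3
PD = 20809.9032 / 33480 = 0.622

0.622


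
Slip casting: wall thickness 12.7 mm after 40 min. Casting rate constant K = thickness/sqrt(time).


K = 12.7 / sqrt(40) = 12.7 / 6.3246 = 2.008 mm/min^0.5

2.008


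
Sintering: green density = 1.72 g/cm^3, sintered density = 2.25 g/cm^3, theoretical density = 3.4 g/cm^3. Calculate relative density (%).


Relative = 2.25 / 3.4 * 100 = 66.2%

66.2


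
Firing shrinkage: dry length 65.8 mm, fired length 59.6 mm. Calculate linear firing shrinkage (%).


FS = (65.8 - 59.6) / 65.8 * 100 = 9.42%

9.42


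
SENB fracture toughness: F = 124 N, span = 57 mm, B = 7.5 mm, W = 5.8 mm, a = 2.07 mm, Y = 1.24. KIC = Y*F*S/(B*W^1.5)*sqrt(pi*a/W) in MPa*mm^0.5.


KIC = 1.24*124*57/(7.5*5.8^1.5)*sqrt(pi*2.07/5.8) = 88.59

88.59


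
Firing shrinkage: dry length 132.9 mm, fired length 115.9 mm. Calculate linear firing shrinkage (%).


FS = (132.9 - 115.9) / 132.9 * 100 = 12.79%

12.79


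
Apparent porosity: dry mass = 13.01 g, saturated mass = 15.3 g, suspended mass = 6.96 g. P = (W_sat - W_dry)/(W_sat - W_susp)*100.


P = (15.3 - 13.01) / (15.3 - 6.96) * 100 = 2.29 / 8.34 * 100 = 27.5%

27.5


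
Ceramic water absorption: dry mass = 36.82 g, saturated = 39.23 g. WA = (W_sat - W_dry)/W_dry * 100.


WA = (39.23 - 36.82) / 36.82 * 100 = 6.55%

6.55


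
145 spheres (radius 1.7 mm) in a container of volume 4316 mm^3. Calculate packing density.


V_sphere = 4/3*pi*1.7^3 = 20.5795 mm^3
Total V = 145*20.5795 = 2984.0275 mm^3
PD = 2984.0275 / 4316 = 0.691

0.691


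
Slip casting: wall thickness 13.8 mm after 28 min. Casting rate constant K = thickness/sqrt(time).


K = 13.8 / sqrt(28) = 13.8 / 5.2915 = 2.608 mm/min^0.5

2.608


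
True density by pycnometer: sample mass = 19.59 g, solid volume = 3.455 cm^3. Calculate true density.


TD = 19.59 / 3.455 = 5.67 g/cm^3

5.67


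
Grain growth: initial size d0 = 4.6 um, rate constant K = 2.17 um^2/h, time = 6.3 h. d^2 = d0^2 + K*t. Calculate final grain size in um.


d^2 = 4.6^2 + 2.17*6.3 = 34.831
d = sqrt(34.831) = 5.9 um

5.9


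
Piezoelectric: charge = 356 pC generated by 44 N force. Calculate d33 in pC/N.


d33 = 356 / 44 = 8.1 pC/N

8.1


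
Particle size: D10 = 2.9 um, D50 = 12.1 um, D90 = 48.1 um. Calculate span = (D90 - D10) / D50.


Span = (48.1 - 2.9) / 12.1 = 45.2 / 12.1 = 3.736

3.736


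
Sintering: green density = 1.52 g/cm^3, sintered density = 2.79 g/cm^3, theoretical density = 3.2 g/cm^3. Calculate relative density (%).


Relative = 2.79 / 3.2 * 100 = 87.2%

87.2


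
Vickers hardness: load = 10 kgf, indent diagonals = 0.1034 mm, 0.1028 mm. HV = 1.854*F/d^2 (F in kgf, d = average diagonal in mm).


d_avg = (0.1034+0.1028)/2 = 0.1031 mm
HV = 1.854*10/0.1031^2 = 1744

1744


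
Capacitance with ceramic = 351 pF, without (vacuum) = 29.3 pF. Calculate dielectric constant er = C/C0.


er = 351 / 29.3 = 11.98

11.98


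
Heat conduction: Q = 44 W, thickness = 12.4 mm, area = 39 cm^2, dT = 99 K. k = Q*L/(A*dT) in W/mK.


k = 44*12.4/1000/(39/10000*99) = 1.41 W/mK

1.41


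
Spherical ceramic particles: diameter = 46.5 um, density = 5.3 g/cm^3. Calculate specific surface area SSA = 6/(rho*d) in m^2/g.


SSA = 6 / (5.3 * 46.5) = 0.024 m^2/g

0.024


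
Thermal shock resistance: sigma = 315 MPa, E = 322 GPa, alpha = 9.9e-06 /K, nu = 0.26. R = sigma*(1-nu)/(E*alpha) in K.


R = 315*(1-0.26)/(322*1000*9.9e-06) = 73 K

73


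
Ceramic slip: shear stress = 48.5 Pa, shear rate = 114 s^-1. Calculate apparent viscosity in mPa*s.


eta = tau/gamma * 1000 = 48.5/114 * 1000 = 425.4 mPa*s

425.4


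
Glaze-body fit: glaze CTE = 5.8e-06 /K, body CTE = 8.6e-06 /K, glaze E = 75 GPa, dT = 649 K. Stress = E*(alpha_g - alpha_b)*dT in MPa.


Stress = 75*1000*(5.8e-06 - 8.6e-06)*649 = -136.3 MPa

-136.3


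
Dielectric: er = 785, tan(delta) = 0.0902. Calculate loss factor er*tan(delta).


Loss = 785 * 0.0902 = 70.807

70.807


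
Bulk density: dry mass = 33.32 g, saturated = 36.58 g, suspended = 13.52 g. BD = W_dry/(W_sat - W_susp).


BD = 33.32 / (36.58 - 13.52) = 33.32 / 23.06 = 1.445 g/cm^3

1.445


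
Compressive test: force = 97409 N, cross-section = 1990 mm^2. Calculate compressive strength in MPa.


CS = 97409 / 1990 = 48.9 MPa

48.9


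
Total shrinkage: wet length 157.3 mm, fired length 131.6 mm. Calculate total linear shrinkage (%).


TS = (157.3 - 131.6) / 157.3 * 100 = 16.34%

16.34


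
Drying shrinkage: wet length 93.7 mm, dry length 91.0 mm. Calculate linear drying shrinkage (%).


DS = (93.7 - 91.0) / 93.7 * 100 = 2.88%

2.88


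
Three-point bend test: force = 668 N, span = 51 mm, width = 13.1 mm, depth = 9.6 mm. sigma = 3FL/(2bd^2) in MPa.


sigma = 3*668*51/(2*13.1*9.6^2) = 42.3 MPa

42.3
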